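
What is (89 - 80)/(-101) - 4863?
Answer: -491172/101 ≈ -4863.1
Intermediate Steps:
(89 - 80)/(-101) - 4863 = 9*(-1/101) - 4863 = -9/101 - 4863 = -491172/101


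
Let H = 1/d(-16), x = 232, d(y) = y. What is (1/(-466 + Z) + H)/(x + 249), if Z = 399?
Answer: -83/515632 ≈ -0.00016097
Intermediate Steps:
H = -1/16 (H = 1/(-16) = -1/16 ≈ -0.062500)
(1/(-466 + Z) + H)/(x + 249) = (1/(-466 + 399) - 1/16)/(232 + 249) = (1/(-67) - 1/16)/481 = (-1/67 - 1/16)*(1/481) = -83/1072*1/481 = -83/515632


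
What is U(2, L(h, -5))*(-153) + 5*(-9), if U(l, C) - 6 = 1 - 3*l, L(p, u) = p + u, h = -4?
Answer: -198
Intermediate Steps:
U(l, C) = 7 - 3*l (U(l, C) = 6 + (1 - 3*l) = 7 - 3*l)
U(2, L(h, -5))*(-153) + 5*(-9) = (7 - 3*2)*(-153) + 5*(-9) = (7 - 6)*(-153) - 45 = 1*(-153) - 45 = -153 - 45 = -198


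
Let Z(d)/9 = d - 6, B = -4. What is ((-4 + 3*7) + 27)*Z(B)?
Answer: -3960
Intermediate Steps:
Z(d) = -54 + 9*d (Z(d) = 9*(d - 6) = 9*(-6 + d) = -54 + 9*d)
((-4 + 3*7) + 27)*Z(B) = ((-4 + 3*7) + 27)*(-54 + 9*(-4)) = ((-4 + 21) + 27)*(-54 - 36) = (17 + 27)*(-90) = 44*(-90) = -3960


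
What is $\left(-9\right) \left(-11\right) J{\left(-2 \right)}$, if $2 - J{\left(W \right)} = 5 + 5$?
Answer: $-792$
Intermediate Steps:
$J{\left(W \right)} = -8$ ($J{\left(W \right)} = 2 - \left(5 + 5\right) = 2 - 10 = -8$)
$\left(-9\right) \left(-11\right) J{\left(-2 \right)} = \left(-9\right) \left(-11\right) \left(-8\right) = 99 \left(-8\right) = -792$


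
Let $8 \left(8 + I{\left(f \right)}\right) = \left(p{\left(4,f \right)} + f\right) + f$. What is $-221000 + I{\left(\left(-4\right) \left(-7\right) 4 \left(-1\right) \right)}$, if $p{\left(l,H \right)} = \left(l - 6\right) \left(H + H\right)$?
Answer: $-220980$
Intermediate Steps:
$p{\left(l,H \right)} = 2 H \left(-6 + l\right)$ ($p{\left(l,H \right)} = \left(-6 + l\right) 2 H = 2 H \left(-6 + l\right)$)
$I{\left(f \right)} = -8 - \frac{f}{4}$ ($I{\left(f \right)} = -8 + \frac{\left(2 f \left(-6 + 4\right) + f\right) + f}{8} = -8 + \frac{\left(2 f \left(-2\right) + f\right) + f}{8} = -8 + \frac{\left(- 4 f + f\right) + f}{8} = -8 + \frac{- 3 f + f}{8} = -8 + \frac{\left(-2\right) f}{8} = -8 - \frac{f}{4}$)
$-221000 + I{\left(\left(-4\right) \left(-7\right) 4 \left(-1\right) \right)} = -221000 - \left(8 + \frac{\left(-4\right) \left(-7\right) 4 \left(-1\right)}{4}\right) = -221000 - \left(8 + \frac{28 \left(-4\right)}{4}\right) = -221000 - -20 = -221000 + \left(-8 + 28\right) = -221000 + 20 = -220980$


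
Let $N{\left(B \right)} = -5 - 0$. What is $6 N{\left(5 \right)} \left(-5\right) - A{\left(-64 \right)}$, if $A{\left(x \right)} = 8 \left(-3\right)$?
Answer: $174$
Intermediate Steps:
$N{\left(B \right)} = -5$ ($N{\left(B \right)} = -5 + 0 = -5$)
$A{\left(x \right)} = -24$
$6 N{\left(5 \right)} \left(-5\right) - A{\left(-64 \right)} = 6 \left(-5\right) \left(-5\right) - -24 = \left(-30\right) \left(-5\right) + 24 = 150 + 24 = 174$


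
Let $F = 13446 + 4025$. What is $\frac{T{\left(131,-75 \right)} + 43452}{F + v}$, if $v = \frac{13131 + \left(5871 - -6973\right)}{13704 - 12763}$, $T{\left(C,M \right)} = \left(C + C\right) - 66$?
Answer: $\frac{1866944}{748463} \approx 2.4944$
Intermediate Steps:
$T{\left(C,M \right)} = -66 + 2 C$ ($T{\left(C,M \right)} = 2 C - 66 = -66 + 2 C$)
$v = \frac{25975}{941}$ ($v = \frac{13131 + \left(5871 + 6973\right)}{941} = \left(13131 + 12844\right) \frac{1}{941} = 25975 \cdot \frac{1}{941} = \frac{25975}{941} \approx 27.604$)
$F = 17471$
$\frac{T{\left(131,-75 \right)} + 43452}{F + v} = \frac{\left(-66 + 2 \cdot 131\right) + 43452}{17471 + \frac{25975}{941}} = \frac{\left(-66 + 262\right) + 43452}{\frac{16466186}{941}} = \left(196 + 43452\right) \frac{941}{16466186} = 43648 \cdot \frac{941}{16466186} = \frac{1866944}{748463}$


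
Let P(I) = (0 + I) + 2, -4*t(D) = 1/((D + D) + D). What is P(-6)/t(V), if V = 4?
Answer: 192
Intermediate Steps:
t(D) = -1/(12*D) (t(D) = -1/(4*((D + D) + D)) = -1/(4*(2*D + D)) = -1/(3*D)/4 = -1/(12*D))
P(I) = 2 + I (P(I) = I + 2 = 2 + I)
P(-6)/t(V) = (2 - 6)/((-1/12/4)) = -4/((-1/12*¼)) = -4/(-1/48) = -4*(-48) = 192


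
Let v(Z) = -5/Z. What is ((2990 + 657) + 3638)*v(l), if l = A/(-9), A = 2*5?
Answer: 65565/2 ≈ 32783.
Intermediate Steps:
A = 10
l = -10/9 (l = 10/(-9) = 10*(-⅑) = -10/9 ≈ -1.1111)
((2990 + 657) + 3638)*v(l) = ((2990 + 657) + 3638)*(-5/(-10/9)) = (3647 + 3638)*(-5*(-9/10)) = 7285*(9/2) = 65565/2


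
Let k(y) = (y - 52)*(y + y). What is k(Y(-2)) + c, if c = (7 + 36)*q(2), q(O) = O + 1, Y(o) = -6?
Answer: 825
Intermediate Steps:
q(O) = 1 + O
k(y) = 2*y*(-52 + y) (k(y) = (-52 + y)*(2*y) = 2*y*(-52 + y))
c = 129 (c = (7 + 36)*(1 + 2) = 43*3 = 129)
k(Y(-2)) + c = 2*(-6)*(-52 - 6) + 129 = 2*(-6)*(-58) + 129 = 696 + 129 = 825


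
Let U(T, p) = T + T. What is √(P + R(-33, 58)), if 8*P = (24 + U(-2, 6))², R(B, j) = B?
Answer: √17 ≈ 4.1231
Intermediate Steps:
U(T, p) = 2*T
P = 50 (P = (24 + 2*(-2))²/8 = (24 - 4)²/8 = (⅛)*20² = (⅛)*400 = 50)
√(P + R(-33, 58)) = √(50 - 33) = √17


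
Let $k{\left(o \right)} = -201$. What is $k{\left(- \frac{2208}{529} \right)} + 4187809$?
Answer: $4187608$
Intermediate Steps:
$k{\left(- \frac{2208}{529} \right)} + 4187809 = -201 + 4187809 = 4187608$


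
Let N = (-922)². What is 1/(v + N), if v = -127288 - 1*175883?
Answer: 1/546913 ≈ 1.8284e-6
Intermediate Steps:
v = -303171 (v = -127288 - 175883 = -303171)
N = 850084
1/(v + N) = 1/(-303171 + 850084) = 1/546913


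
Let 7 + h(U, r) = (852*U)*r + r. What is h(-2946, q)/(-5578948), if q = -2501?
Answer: -1569371871/1394737 ≈ -1125.2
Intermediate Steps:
h(U, r) = -7 + r + 852*U*r (h(U, r) = -7 + ((852*U)*r + r) = -7 + (852*U*r + r) = -7 + (r + 852*U*r) = -7 + r + 852*U*r)
h(-2946, q)/(-5578948) = (-7 - 2501 + 852*(-2946)*(-2501))/(-5578948) = (-7 - 2501 + 6277489992)*(-1/5578948) = 6277487484*(-1/5578948) = -1569371871/1394737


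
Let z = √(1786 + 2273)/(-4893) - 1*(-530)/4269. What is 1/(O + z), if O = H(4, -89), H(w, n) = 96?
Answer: 4660073301157386/447945580776629065 + 29723932791*√451/447945580776629065 ≈ 0.010405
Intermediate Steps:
O = 96
z = 530/4269 - √451/1631 (z = √4059*(-1/4893) + 530*(1/4269) = (3*√451)*(-1/4893) + 530/4269 = -√451/1631 + 530/4269 = 530/4269 - √451/1631 ≈ 0.11113)
1/(O + z) = 1/(96 + (530/4269 - √451/1631)) = 1/(410354/4269 - √451/1631)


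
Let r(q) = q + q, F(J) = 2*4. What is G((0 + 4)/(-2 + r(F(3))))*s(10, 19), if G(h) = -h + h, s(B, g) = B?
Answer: 0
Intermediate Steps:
F(J) = 8
r(q) = 2*q
G(h) = 0
G((0 + 4)/(-2 + r(F(3))))*s(10, 19) = 0*10 = 0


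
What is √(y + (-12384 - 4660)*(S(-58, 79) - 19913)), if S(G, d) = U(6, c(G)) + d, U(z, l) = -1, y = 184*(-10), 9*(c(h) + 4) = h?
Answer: 10*√3380659 ≈ 18387.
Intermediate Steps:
c(h) = -4 + h/9
y = -1840
S(G, d) = -1 + d
√(y + (-12384 - 4660)*(S(-58, 79) - 19913)) = √(-1840 + (-12384 - 4660)*((-1 + 79) - 19913)) = √(-1840 - 17044*(78 - 19913)) = √(-1840 - 17044*(-19835)) = √(-1840 + 338067740) = √338065900 = 10*√3380659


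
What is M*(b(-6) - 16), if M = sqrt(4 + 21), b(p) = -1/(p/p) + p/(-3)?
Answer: -75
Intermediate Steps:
b(p) = -1 - p/3 (b(p) = -1/1 + p*(-1/3) = -1*1 - p/3 = -1 - p/3)
M = 5 (M = sqrt(25) = 5)
M*(b(-6) - 16) = 5*((-1 - 1/3*(-6)) - 16) = 5*((-1 + 2) - 16) = 5*(1 - 16) = 5*(-15) = -75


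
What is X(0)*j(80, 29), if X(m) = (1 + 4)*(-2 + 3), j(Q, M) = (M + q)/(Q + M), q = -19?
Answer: 50/109 ≈ 0.45872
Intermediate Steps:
j(Q, M) = (-19 + M)/(M + Q) (j(Q, M) = (M - 19)/(Q + M) = (-19 + M)/(M + Q))
X(m) = 5 (X(m) = 5*1 = 5)
X(0)*j(80, 29) = 5*((-19 + 29)/(29 + 80)) = 5*(10/109) = 50/109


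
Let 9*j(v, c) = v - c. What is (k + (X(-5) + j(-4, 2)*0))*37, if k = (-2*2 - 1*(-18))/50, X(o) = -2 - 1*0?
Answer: -1591/25 ≈ -63.640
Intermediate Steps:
X(o) = -2 (X(o) = -2 + 0 = -2)
j(v, c) = -c/9 + v/9 (j(v, c) = (v - c)/9 = -c/9 + v/9)
k = 7/25 (k = (-4 + 18)*(1/50) = 14*(1/50) = 7/25 ≈ 0.28000)
(k + (X(-5) + j(-4, 2)*0))*37 = (7/25 + (-2 + (-⅑*2 + (⅑)*(-4))*0))*37 = (7/25 + (-2 + (-2/9 - 4/9)*0))*37 = (7/25 + (-2 - ⅔*0))*37 = (7/25 + (-2 + 0))*37 = (7/25 - 2)*37 = -43/25*37 = -1591/25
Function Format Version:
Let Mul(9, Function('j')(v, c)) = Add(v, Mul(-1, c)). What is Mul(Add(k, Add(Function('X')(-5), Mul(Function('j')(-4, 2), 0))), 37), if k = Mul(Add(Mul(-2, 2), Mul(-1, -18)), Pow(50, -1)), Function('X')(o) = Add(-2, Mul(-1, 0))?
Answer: Rational(-1591, 25) ≈ -63.640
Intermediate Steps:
Function('X')(o) = -2 (Function('X')(o) = Add(-2, 0) = -2)
Function('j')(v, c) = Add(Mul(Rational(-1, 9), c), Mul(Rational(1, 9), v)) (Function('j')(v, c) = Mul(Rational(1, 9), Add(v, Mul(-1, c))) = Add(Mul(Rational(-1, 9), c), Mul(Rational(1, 9), v)))
k = Rational(7, 25) (k = Mul(Add(-4, 18), Rational(1, 50)) = Mul(14, Rational(1, 50)) = Rational(7, 25) ≈ 0.28000)
Mul(Add(k, Add(Function('X')(-5), Mul(Function('j')(-4, 2), 0))), 37) = Mul(Add(Rational(7, 25), Add(-2, Mul(Add(Mul(Rational(-1, 9), 2), Mul(Rational(1, 9), -4)), 0))), 37) = Mul(Add(Rational(7, 25), Add(-2, Mul(Add(Rational(-2, 9), Rational(-4, 9)), 0))), 37) = Mul(Add(Rational(7, 25), Add(-2, Mul(Rational(-2, 3), 0))), 37) = Mul(Add(Rational(7, 25), Add(-2, 0)), 37) = Mul(Add(Rational(7, 25), -2), 37) = Mul(Rational(-43, 25), 37) = Rational(-1591, 25)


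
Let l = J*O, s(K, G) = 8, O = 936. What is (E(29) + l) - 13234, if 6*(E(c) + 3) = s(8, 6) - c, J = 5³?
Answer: 207519/2 ≈ 1.0376e+5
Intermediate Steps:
J = 125
E(c) = -5/3 - c/6 (E(c) = -3 + (8 - c)/6 = -3 + (4/3 - c/6) = -5/3 - c/6)
l = 117000 (l = 125*936 = 117000)
(E(29) + l) - 13234 = ((-5/3 - ⅙*29) + 117000) - 13234 = ((-5/3 - 29/6) + 117000) - 13234 = (-13/2 + 117000) - 13234 = 233987/2 - 13234 = 207519/2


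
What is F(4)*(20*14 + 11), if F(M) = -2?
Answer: -582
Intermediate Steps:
F(4)*(20*14 + 11) = -2*(20*14 + 11) = -2*(280 + 11) = -2*291 = -582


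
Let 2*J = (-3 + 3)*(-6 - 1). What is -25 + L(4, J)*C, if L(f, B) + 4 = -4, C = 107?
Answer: -881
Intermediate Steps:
J = 0 (J = ((-3 + 3)*(-6 - 1))/2 = (0*(-7))/2 = (1/2)*0 = 0)
L(f, B) = -8 (L(f, B) = -4 - 4 = -8)
-25 + L(4, J)*C = -25 - 8*107 = -25 - 856 = -881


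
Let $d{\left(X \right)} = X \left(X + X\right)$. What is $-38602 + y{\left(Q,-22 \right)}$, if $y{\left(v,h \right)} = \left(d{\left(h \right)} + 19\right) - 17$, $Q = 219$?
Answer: $-37632$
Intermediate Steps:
$d{\left(X \right)} = 2 X^{2}$ ($d{\left(X \right)} = X 2 X = 2 X^{2}$)
$y{\left(v,h \right)} = 2 + 2 h^{2}$ ($y{\left(v,h \right)} = \left(2 h^{2} + 19\right) - 17 = \left(19 + 2 h^{2}\right) - 17 = 2 + 2 h^{2}$)
$-38602 + y{\left(Q,-22 \right)} = -38602 + \left(2 + 2 \left(-22\right)^{2}\right) = -38602 + \left(2 + 2 \cdot 484\right) = -38602 + \left(2 + 968\right) = -38602 + 970 = -37632$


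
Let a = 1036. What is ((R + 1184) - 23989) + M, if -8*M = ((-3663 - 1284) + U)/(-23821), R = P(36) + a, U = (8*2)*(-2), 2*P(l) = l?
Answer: -4145049547/190568 ≈ -21751.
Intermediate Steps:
P(l) = l/2
U = -32 (U = 16*(-2) = -32)
R = 1054 (R = (½)*36 + 1036 = 18 + 1036 = 1054)
M = -4979/190568 (M = -((-3663 - 1284) - 32)/(8*(-23821)) = -(-4947 - 32)*(-1)/(8*23821) = -(-4979)*(-1)/(8*23821) = -⅛*4979/23821 = -4979/190568 ≈ -0.026127)
((R + 1184) - 23989) + M = ((1054 + 1184) - 23989) - 4979/190568 = (2238 - 23989) - 4979/190568 = -21751 - 4979/190568 = -4145049547/190568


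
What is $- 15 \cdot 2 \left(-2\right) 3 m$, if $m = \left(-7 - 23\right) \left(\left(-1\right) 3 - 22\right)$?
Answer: $135000$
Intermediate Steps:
$m = 750$ ($m = - 30 \left(-3 - 22\right) = \left(-30\right) \left(-25\right) = 750$)
$- 15 \cdot 2 \left(-2\right) 3 m = - 15 \cdot 2 \left(-2\right) 3 \cdot 750 = - 15 \left(\left(-4\right) 3\right) 750 = \left(-15\right) \left(-12\right) 750 = 180 \cdot 750 = 135000$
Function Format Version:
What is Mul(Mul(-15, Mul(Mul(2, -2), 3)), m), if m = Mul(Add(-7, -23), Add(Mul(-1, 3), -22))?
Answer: 135000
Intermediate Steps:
m = 750 (m = Mul(-30, Add(-3, -22)) = Mul(-30, -25) = 750)
Mul(Mul(-15, Mul(Mul(2, -2), 3)), m) = Mul(Mul(-15, Mul(Mul(2, -2), 3)), 750) = Mul(Mul(-15, Mul(-4, 3)), 750) = Mul(Mul(-15, -12), 750) = Mul(180, 750) = 135000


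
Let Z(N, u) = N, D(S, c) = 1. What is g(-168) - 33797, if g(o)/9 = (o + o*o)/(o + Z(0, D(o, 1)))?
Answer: -35300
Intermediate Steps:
g(o) = 9*(o + o²)/o (g(o) = 9*((o + o*o)/(o + 0)) = 9*((o + o²)/o) = 9*(o + o²)/o)
g(-168) - 33797 = (9 + 9*(-168)) - 33797 = (9 - 1512) - 33797 = -1503 - 33797 = -35300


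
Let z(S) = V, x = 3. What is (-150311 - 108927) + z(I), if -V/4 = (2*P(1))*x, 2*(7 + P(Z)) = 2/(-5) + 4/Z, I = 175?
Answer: -1295566/5 ≈ -2.5911e+5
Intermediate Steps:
P(Z) = -36/5 + 2/Z (P(Z) = -7 + (2/(-5) + 4/Z)/2 = -7 + (2*(-1/5) + 4/Z)/2 = -7 + (-2/5 + 4/Z)/2 = -7 + (-1/5 + 2/Z) = -36/5 + 2/Z)
V = 624/5 (V = -4*2*(-36/5 + 2/1)*3 = -4*2*(-36/5 + 2*1)*3 = -4*2*(-36/5 + 2)*3 = -4*2*(-26/5)*3 = -(-208)*3/5 = -4*(-156/5) = 624/5 ≈ 124.80)
z(S) = 624/5
(-150311 - 108927) + z(I) = (-150311 - 108927) + 624/5 = -259238 + 624/5 = -1295566/5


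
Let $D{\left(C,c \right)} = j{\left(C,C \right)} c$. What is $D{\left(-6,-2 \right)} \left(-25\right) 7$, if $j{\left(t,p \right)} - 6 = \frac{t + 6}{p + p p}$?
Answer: $2100$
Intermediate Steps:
$j{\left(t,p \right)} = 6 + \frac{6 + t}{p + p^{2}}$ ($j{\left(t,p \right)} = 6 + \frac{t + 6}{p + p p} = 6 + \frac{6 + t}{p + p^{2}}$)
$D{\left(C,c \right)} = \frac{c \left(6 + 6 C^{2} + 7 C\right)}{C \left(1 + C\right)}$ ($D{\left(C,c \right)} = \frac{6 + C + 6 C + 6 C^{2}}{C \left(1 + C\right)} c = \frac{6 + 6 C^{2} + 7 C}{C \left(1 + C\right)} c = \frac{c \left(6 + 6 C^{2} + 7 C\right)}{C \left(1 + C\right)}$)
$D{\left(-6,-2 \right)} \left(-25\right) 7 = - \frac{2 \left(6 + 6 \left(-6\right)^{2} + 7 \left(-6\right)\right)}{\left(-6\right) \left(1 - 6\right)} \left(-25\right) 7 = \left(-2\right) \left(- \frac{1}{6}\right) \frac{1}{-5} \left(6 + 6 \cdot 36 - 42\right) \left(-25\right) 7 = \left(-2\right) \left(- \frac{1}{6}\right) \left(- \frac{1}{5}\right) \left(6 + 216 - 42\right) \left(-25\right) 7 = \left(-2\right) \left(- \frac{1}{6}\right) \left(- \frac{1}{5}\right) 180 \left(-25\right) 7 = \left(-12\right) \left(-25\right) 7 = 300 \cdot 7 = 2100$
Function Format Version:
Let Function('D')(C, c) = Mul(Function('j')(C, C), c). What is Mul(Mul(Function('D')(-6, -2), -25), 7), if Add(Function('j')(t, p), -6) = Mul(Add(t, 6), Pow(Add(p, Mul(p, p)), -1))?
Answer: 2100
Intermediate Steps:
Function('j')(t, p) = Add(6, Mul(Pow(Add(p, Pow(p, 2)), -1), Add(6, t))) (Function('j')(t, p) = Add(6, Mul(Add(t, 6), Pow(Add(p, Mul(p, p)), -1))) = Add(6, Mul(Add(6, t), Pow(Add(p, Pow(p, 2)), -1))) = Add(6, Mul(Pow(Add(p, Pow(p, 2)), -1), Add(6, t))))
Function('D')(C, c) = Mul(c, Pow(C, -1), Pow(Add(1, C), -1), Add(6, Mul(6, Pow(C, 2)), Mul(7, C))) (Function('D')(C, c) = Mul(Mul(Pow(C, -1), Pow(Add(1, C), -1), Add(6, C, Mul(6, C), Mul(6, Pow(C, 2)))), c) = Mul(Mul(Pow(C, -1), Pow(Add(1, C), -1), Add(6, Mul(6, Pow(C, 2)), Mul(7, C))), c) = Mul(c, Pow(C, -1), Pow(Add(1, C), -1), Add(6, Mul(6, Pow(C, 2)), Mul(7, C))))
Mul(Mul(Function('D')(-6, -2), -25), 7) = Mul(Mul(Mul(-2, Pow(-6, -1), Pow(Add(1, -6), -1), Add(6, Mul(6, Pow(-6, 2)), Mul(7, -6))), -25), 7) = Mul(Mul(Mul(-2, Rational(-1, 6), Pow(-5, -1), Add(6, Mul(6, 36), -42)), -25), 7) = Mul(Mul(Mul(-2, Rational(-1, 6), Rational(-1, 5), Add(6, 216, -42)), -25), 7) = Mul(Mul(Mul(-2, Rational(-1, 6), Rational(-1, 5), 180), -25), 7) = Mul(Mul(-12, -25), 7) = Mul(300, 7) = 2100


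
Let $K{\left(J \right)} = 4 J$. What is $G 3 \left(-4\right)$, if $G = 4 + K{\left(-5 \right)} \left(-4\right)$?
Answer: $-1008$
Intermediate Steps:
$G = 84$ ($G = 4 + 4 \left(-5\right) \left(-4\right) = 4 - -80 = 4 + 80 = 84$)
$G 3 \left(-4\right) = 84 \cdot 3 \left(-4\right) = 252 \left(-4\right) = -1008$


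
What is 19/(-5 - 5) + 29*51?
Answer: 14771/10 ≈ 1477.1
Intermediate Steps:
19/(-5 - 5) + 29*51 = 19/(-10) + 1479 = 19*(-⅒) + 1479 = -19/10 + 1479 = 14771/10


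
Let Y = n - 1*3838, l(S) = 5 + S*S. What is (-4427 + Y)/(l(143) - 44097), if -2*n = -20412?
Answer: -647/7881 ≈ -0.082096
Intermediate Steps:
l(S) = 5 + S²
n = 10206 (n = -½*(-20412) = 10206)
Y = 6368 (Y = 10206 - 1*3838 = 10206 - 3838 = 6368)
(-4427 + Y)/(l(143) - 44097) = (-4427 + 6368)/((5 + 143²) - 44097) = 1941/((5 + 20449) - 44097) = 1941/(20454 - 44097) = 1941/(-23643) = 1941*(-1/23643) = -647/7881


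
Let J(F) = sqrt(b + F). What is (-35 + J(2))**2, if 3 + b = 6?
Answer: (35 - sqrt(5))**2 ≈ 1073.5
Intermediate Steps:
b = 3 (b = -3 + 6 = 3)
J(F) = sqrt(3 + F)
(-35 + J(2))**2 = (-35 + sqrt(3 + 2))**2 = (-35 + sqrt(5))**2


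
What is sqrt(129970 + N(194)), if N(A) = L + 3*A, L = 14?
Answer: sqrt(130566) ≈ 361.34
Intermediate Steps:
N(A) = 14 + 3*A
sqrt(129970 + N(194)) = sqrt(129970 + (14 + 3*194)) = sqrt(129970 + (14 + 582)) = sqrt(129970 + 596) = sqrt(130566)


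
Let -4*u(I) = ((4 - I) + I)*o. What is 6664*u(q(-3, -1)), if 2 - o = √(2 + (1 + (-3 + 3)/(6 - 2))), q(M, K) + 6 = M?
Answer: -13328 + 6664*√3 ≈ -1785.6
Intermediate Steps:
q(M, K) = -6 + M
o = 2 - √3 (o = 2 - √(2 + (1 + (-3 + 3)/(6 - 2))) = 2 - √(2 + (1 + 0/4)) = 2 - √(2 + (1 + 0*(¼))) = 2 - √(2 + (1 + 0)) = 2 - √(2 + 1) = 2 - √3 ≈ 0.26795)
u(I) = -2 + √3 (u(I) = -((4 - I) + I)*(2 - √3)/4 = -(2 - √3) = -(8 - 4*√3)/4 = -2 + √3)
6664*u(q(-3, -1)) = 6664*(-2 + √3) = -13328 + 6664*√3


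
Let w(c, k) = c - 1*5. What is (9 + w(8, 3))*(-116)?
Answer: -1392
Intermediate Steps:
w(c, k) = -5 + c (w(c, k) = c - 5 = -5 + c)
(9 + w(8, 3))*(-116) = (9 + (-5 + 8))*(-116) = (9 + 3)*(-116) = 12*(-116) = -1392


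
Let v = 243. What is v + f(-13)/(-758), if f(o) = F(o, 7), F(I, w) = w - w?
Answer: 243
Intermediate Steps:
F(I, w) = 0
f(o) = 0
v + f(-13)/(-758) = 243 + 0/(-758) = 243 - 1/758*0 = 243 + 0 = 243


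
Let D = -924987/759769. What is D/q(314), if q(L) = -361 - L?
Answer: 308329/170948025 ≈ 0.0018036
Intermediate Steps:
D = -924987/759769 (D = -924987*1/759769 = -924987/759769 ≈ -1.2175)
D/q(314) = -924987/(759769*(-361 - 1*314)) = -924987/(759769*(-361 - 314)) = -924987/759769/(-675) = -924987/759769*(-1/675) = 308329/170948025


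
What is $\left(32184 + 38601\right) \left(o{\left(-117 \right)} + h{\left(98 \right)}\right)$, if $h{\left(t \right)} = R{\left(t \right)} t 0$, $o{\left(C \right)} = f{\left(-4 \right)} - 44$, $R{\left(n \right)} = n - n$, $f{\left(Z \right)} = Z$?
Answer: $-3397680$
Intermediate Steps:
$R{\left(n \right)} = 0$
$o{\left(C \right)} = -48$ ($o{\left(C \right)} = -4 - 44 = -48$)
$h{\left(t \right)} = 0$ ($h{\left(t \right)} = 0 t 0 = 0 \cdot 0 = 0$)
$\left(32184 + 38601\right) \left(o{\left(-117 \right)} + h{\left(98 \right)}\right) = \left(32184 + 38601\right) \left(-48 + 0\right) = 70785 \left(-48\right) = -3397680$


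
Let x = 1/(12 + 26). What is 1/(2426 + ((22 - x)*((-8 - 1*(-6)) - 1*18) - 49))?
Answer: 19/36813 ≈ 0.00051612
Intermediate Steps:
x = 1/38 ≈ 0.026316
1/(2426 + ((22 - x)*((-8 - 1*(-6)) - 1*18) - 49)) = 1/(2426 + ((22 - 1*1/38)*((-8 - 1*(-6)) - 1*18) - 49)) = 1/(2426 + ((22 - 1/38)*((-8 + 6) - 18) - 49)) = 1/(2426 + (835*(-2 - 18)/38 - 49)) = 1/(2426 + ((835/38)*(-20) - 49)) = 1/(2426 + (-8350/19 - 49)) = 1/(2426 - 9281/19) = 1/(36813/19) = 19/36813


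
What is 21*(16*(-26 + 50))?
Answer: 8064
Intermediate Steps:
21*(16*(-26 + 50)) = 21*(16*24) = 21*384 = 8064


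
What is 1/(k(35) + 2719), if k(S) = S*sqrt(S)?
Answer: 2719/7350086 - 35*sqrt(35)/7350086 ≈ 0.00034176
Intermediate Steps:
k(S) = S**(3/2)
1/(k(35) + 2719) = 1/(35**(3/2) + 2719) = 1/(35*sqrt(35) + 2719) = 1/(2719 + 35*sqrt(35))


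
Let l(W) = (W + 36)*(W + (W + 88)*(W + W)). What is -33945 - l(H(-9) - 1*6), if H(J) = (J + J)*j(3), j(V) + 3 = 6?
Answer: -116025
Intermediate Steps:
j(V) = 3 (j(V) = -3 + 6 = 3)
H(J) = 6*J (H(J) = (J + J)*3 = (2*J)*3 = 6*J)
l(W) = (36 + W)*(W + 2*W*(88 + W)) (l(W) = (36 + W)*(W + (88 + W)*(2*W)) = (36 + W)*(W + 2*W*(88 + W)))
-33945 - l(H(-9) - 1*6) = -33945 - (6*(-9) - 1*6)*(6372 + 2*(6*(-9) - 1*6)**2 + 249*(6*(-9) - 1*6)) = -33945 - (-54 - 6)*(6372 + 2*(-54 - 6)**2 + 249*(-54 - 6)) = -33945 - (-60)*(6372 + 2*(-60)**2 + 249*(-60)) = -33945 - (-60)*(6372 + 2*3600 - 14940) = -33945 - (-60)*(6372 + 7200 - 14940) = -33945 - (-60)*(-1368) = -33945 - 1*82080 = -33945 - 82080 = -116025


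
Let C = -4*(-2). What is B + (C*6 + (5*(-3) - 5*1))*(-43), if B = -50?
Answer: -1254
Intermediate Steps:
C = 8
B + (C*6 + (5*(-3) - 5*1))*(-43) = -50 + (8*6 + (5*(-3) - 5*1))*(-43) = -50 + (48 + (-15 - 5))*(-43) = -50 + (48 - 20)*(-43) = -50 + 28*(-43) = -50 - 1204 = -1254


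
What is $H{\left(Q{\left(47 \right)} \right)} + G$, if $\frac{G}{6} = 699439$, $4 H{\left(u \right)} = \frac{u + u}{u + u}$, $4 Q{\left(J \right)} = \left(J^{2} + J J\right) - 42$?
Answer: $\frac{16786537}{4} \approx 4.1966 \cdot 10^{6}$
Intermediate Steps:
$Q{\left(J \right)} = - \frac{21}{2} + \frac{J^{2}}{2}$ ($Q{\left(J \right)} = \frac{\left(J^{2} + J J\right) - 42}{4} = \frac{\left(J^{2} + J^{2}\right) - 42}{4} = \frac{2 J^{2} - 42}{4} = \frac{-42 + 2 J^{2}}{4} = - \frac{21}{2} + \frac{J^{2}}{2}$)
$H{\left(u \right)} = \frac{1}{4}$ ($H{\left(u \right)} = \frac{\left(u + u\right) \frac{1}{u + u}}{4} = \frac{2 u \frac{1}{2 u}}{4} = \frac{1}{4} \cdot 1 = \frac{1}{4}$)
$G = 4196634$ ($G = 6 \cdot 699439 = 4196634$)
$H{\left(Q{\left(47 \right)} \right)} + G = \frac{1}{4} + 4196634 = \frac{16786537}{4}$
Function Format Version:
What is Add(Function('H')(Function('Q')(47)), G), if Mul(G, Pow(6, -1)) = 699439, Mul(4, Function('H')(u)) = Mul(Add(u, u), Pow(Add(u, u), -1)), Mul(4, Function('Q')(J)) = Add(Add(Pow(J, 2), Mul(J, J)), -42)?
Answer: Rational(16786537, 4) ≈ 4.1966e+6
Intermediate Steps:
Function('Q')(J) = Add(Rational(-21, 2), Mul(Rational(1, 2), Pow(J, 2))) (Function('Q')(J) = Mul(Rational(1, 4), Add(Add(Pow(J, 2), Mul(J, J)), -42)) = Mul(Rational(1, 4), Add(Add(Pow(J, 2), Pow(J, 2)), -42)) = Mul(Rational(1, 4), Add(Mul(2, Pow(J, 2)), -42)) = Mul(Rational(1, 4), Add(-42, Mul(2, Pow(J, 2)))) = Add(Rational(-21, 2), Mul(Rational(1, 2), Pow(J, 2))))
Function('H')(u) = Rational(1, 4) (Function('H')(u) = Mul(Rational(1, 4), Mul(Add(u, u), Pow(Add(u, u), -1))) = Mul(Rational(1, 4), Mul(Mul(2, u), Pow(Mul(2, u), -1))) = Mul(Rational(1, 4), Mul(Mul(2, u), Mul(Rational(1, 2), Pow(u, -1)))) = Mul(Rational(1, 4), 1) = Rational(1, 4))
G = 4196634 (G = Mul(6, 699439) = 4196634)
Add(Function('H')(Function('Q')(47)), G) = Add(Rational(1, 4), 4196634) = Rational(16786537, 4)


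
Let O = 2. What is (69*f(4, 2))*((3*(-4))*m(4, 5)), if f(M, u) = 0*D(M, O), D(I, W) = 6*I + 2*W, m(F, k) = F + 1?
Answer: 0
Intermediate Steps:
m(F, k) = 1 + F
D(I, W) = 2*W + 6*I
f(M, u) = 0 (f(M, u) = 0*(2*2 + 6*M) = 0*(4 + 6*M) = 0)
(69*f(4, 2))*((3*(-4))*m(4, 5)) = (69*0)*((3*(-4))*(1 + 4)) = 0*(-12*5) = 0*(-60) = 0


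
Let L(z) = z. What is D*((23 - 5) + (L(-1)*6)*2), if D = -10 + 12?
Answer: 12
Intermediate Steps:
D = 2
D*((23 - 5) + (L(-1)*6)*2) = 2*((23 - 5) - 1*6*2) = 2*(18 - 6*2) = 2*(18 - 12) = 2*6 = 12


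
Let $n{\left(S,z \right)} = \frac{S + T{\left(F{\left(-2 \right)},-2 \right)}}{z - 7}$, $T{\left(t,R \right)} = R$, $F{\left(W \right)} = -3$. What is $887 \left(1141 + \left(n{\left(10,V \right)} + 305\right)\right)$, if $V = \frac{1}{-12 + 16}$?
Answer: $\frac{34601870}{27} \approx 1.2816 \cdot 10^{6}$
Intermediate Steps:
$V = \frac{1}{4} \approx 0.25$
$n{\left(S,z \right)} = \frac{-2 + S}{-7 + z}$ ($n{\left(S,z \right)} = \frac{S - 2}{z - 7} = \frac{-2 + S}{-7 + z}$)
$887 \left(1141 + \left(n{\left(10,V \right)} + 305\right)\right) = 887 \left(1141 + \left(\frac{-2 + 10}{-7 + \frac{1}{4}} + 305\right)\right) = 887 \left(1141 + \left(\frac{1}{- \frac{27}{4}} \cdot 8 + 305\right)\right) = 887 \left(1141 + \left(\left(- \frac{4}{27}\right) 8 + 305\right)\right) = 887 \left(1141 + \left(- \frac{32}{27} + 305\right)\right) = 887 \left(1141 + \frac{8203}{27}\right) = 887 \cdot \frac{39010}{27} = \frac{34601870}{27}$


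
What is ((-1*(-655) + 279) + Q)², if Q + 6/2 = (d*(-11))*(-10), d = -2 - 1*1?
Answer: 361201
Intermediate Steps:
d = -3 (d = -2 - 1 = -3)
Q = -333 (Q = -3 - 3*(-11)*(-10) = -3 + 33*(-10) = -3 - 330 = -333)
((-1*(-655) + 279) + Q)² = ((-1*(-655) + 279) - 333)² = ((655 + 279) - 333)² = (934 - 333)² = 601² = 361201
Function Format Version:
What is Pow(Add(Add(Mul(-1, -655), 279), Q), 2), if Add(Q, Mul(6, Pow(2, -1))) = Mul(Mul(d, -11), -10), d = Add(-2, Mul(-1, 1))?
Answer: 361201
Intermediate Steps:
d = -3 (d = Add(-2, -1) = -3)
Q = -333 (Q = Add(-3, Mul(Mul(-3, -11), -10)) = Add(-3, Mul(33, -10)) = Add(-3, -330) = -333)
Pow(Add(Add(Mul(-1, -655), 279), Q), 2) = Pow(Add(Add(Mul(-1, -655), 279), -333), 2) = Pow(Add(Add(655, 279), -333), 2) = Pow(Add(934, -333), 2) = Pow(601, 2) = 361201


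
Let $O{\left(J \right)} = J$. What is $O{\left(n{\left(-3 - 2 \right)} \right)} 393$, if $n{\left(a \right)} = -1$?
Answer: $-393$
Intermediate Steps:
$O{\left(n{\left(-3 - 2 \right)} \right)} 393 = \left(-1\right) 393 = -393$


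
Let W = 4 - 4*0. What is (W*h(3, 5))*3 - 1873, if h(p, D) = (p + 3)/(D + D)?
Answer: -9329/5 ≈ -1865.8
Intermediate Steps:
h(p, D) = (3 + p)/(2*D) (h(p, D) = (3 + p)/((2*D)) = (3 + p)*(1/(2*D)) = (3 + p)/(2*D))
W = 4 (W = 4 + 0 = 4)
(W*h(3, 5))*3 - 1873 = (4*((½)*(3 + 3)/5))*3 - 1873 = (4*((½)*(⅕)*6))*3 - 1873 = (4*(⅗))*3 - 1873 = (12/5)*3 - 1873 = 36/5 - 1873 = -9329/5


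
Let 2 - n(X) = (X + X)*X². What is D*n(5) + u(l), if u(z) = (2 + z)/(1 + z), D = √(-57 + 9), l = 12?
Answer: 14/13 - 992*I*√3 ≈ 1.0769 - 1718.2*I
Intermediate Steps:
D = 4*I*√3 (D = √(-48) = 4*I*√3 ≈ 6.9282*I)
u(z) = (2 + z)/(1 + z)
n(X) = 2 - 2*X³ (n(X) = 2 - (X + X)*X² = 2 - 2*X*X² = 2 - 2*X³)
D*n(5) + u(l) = (4*I*√3)*(2 - 2*5³) + (2 + 12)/(1 + 12) = (4*I*√3)*(2 - 2*125) + 14/13 = (4*I*√3)*(2 - 250) + (1/13)*14 = (4*I*√3)*(-248) + 14/13 = -992*I*√3 + 14/13 = 14/13 - 992*I*√3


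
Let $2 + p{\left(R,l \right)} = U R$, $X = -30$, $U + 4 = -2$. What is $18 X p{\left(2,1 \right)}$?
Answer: $7560$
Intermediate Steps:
$U = -6$ ($U = -4 - 2 = -6$)
$p{\left(R,l \right)} = -2 - 6 R$
$18 X p{\left(2,1 \right)} = 18 \left(-30\right) \left(-2 - 12\right) = - 540 \left(-2 - 12\right) = \left(-540\right) \left(-14\right) = 7560$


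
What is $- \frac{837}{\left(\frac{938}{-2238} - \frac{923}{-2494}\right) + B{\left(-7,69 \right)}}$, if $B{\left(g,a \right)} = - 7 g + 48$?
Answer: $- \frac{2335887882}{270569393} \approx -8.6332$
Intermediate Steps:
$B{\left(g,a \right)} = 48 - 7 g$
$- \frac{837}{\left(\frac{938}{-2238} - \frac{923}{-2494}\right) + B{\left(-7,69 \right)}} = - \frac{837}{\left(\frac{938}{-2238} - \frac{923}{-2494}\right) + \left(48 - -49\right)} = - \frac{837}{\left(938 \left(- \frac{1}{2238}\right) - - \frac{923}{2494}\right) + \left(48 + 49\right)} = - \frac{837}{\left(- \frac{469}{1119} + \frac{923}{2494}\right) + 97} = - \frac{837}{- \frac{136849}{2790786} + 97} = - \frac{837}{\frac{270569393}{2790786}} = \left(-837\right) \frac{2790786}{270569393} = - \frac{2335887882}{270569393}$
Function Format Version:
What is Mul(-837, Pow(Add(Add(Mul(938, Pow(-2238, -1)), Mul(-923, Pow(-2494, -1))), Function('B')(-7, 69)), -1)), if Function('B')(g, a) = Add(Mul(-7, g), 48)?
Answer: Rational(-2335887882, 270569393) ≈ -8.6332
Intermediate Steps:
Function('B')(g, a) = Add(48, Mul(-7, g))
Mul(-837, Pow(Add(Add(Mul(938, Pow(-2238, -1)), Mul(-923, Pow(-2494, -1))), Function('B')(-7, 69)), -1)) = Mul(-837, Pow(Add(Add(Mul(938, Pow(-2238, -1)), Mul(-923, Pow(-2494, -1))), Add(48, Mul(-7, -7))), -1)) = Mul(-837, Pow(Add(Add(Mul(938, Rational(-1, 2238)), Mul(-923, Rational(-1, 2494))), Add(48, 49)), -1)) = Mul(-837, Pow(Add(Add(Rational(-469, 1119), Rational(923, 2494)), 97), -1)) = Mul(-837, Pow(Add(Rational(-136849, 2790786), 97), -1)) = Mul(-837, Pow(Rational(270569393, 2790786), -1)) = Mul(-837, Rational(2790786, 270569393)) = Rational(-2335887882, 270569393)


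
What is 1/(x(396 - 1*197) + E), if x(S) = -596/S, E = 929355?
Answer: 199/184941049 ≈ 1.0760e-6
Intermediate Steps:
1/(x(396 - 1*197) + E) = 1/(-596/(396 - 1*197) + 929355) = 1/(-596/(396 - 197) + 929355) = 1/(-596/199 + 929355) = 1/(184941049/199) = 199/184941049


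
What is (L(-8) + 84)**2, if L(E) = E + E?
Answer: 4624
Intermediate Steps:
L(E) = 2*E
(L(-8) + 84)**2 = (2*(-8) + 84)**2 = (-16 + 84)**2 = 68**2 = 4624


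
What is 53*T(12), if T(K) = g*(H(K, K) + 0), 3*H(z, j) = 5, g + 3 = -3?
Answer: -530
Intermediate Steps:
g = -6 (g = -3 - 3 = -6)
H(z, j) = 5/3 (H(z, j) = (⅓)*5 = 5/3)
T(K) = -10 (T(K) = -6*(5/3 + 0) = -6*5/3 = -10)
53*T(12) = 53*(-10) = -530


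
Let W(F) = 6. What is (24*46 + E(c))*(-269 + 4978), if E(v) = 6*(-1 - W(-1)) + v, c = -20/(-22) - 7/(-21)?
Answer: 165224683/33 ≈ 5.0068e+6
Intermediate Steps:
c = 41/33 (c = -20*(-1/22) - 7*(-1/21) = 10/11 + ⅓ = 41/33 ≈ 1.2424)
E(v) = -42 + v (E(v) = 6*(-1 - 1*6) + v = 6*(-1 - 6) + v = 6*(-7) + v = -42 + v)
(24*46 + E(c))*(-269 + 4978) = (24*46 + (-42 + 41/33))*(-269 + 4978) = (1104 - 1345/33)*4709 = (35087/33)*4709 = 165224683/33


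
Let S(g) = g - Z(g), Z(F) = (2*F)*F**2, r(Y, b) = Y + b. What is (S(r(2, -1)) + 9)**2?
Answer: 64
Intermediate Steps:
Z(F) = 2*F**3
S(g) = g - 2*g**3
(S(r(2, -1)) + 9)**2 = (((2 - 1) - 2*(2 - 1)**3) + 9)**2 = ((1 - 2*1**3) + 9)**2 = ((1 - 2*1) + 9)**2 = ((1 - 2) + 9)**2 = (-1 + 9)**2 = 8**2 = 64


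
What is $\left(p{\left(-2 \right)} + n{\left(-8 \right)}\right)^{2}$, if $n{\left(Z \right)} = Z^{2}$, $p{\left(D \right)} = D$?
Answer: $3844$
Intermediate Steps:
$\left(p{\left(-2 \right)} + n{\left(-8 \right)}\right)^{2} = \left(-2 + \left(-8\right)^{2}\right)^{2} = \left(-2 + 64\right)^{2} = 62^{2} = 3844$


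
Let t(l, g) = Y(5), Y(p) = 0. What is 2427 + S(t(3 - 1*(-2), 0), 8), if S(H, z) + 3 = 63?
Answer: 2487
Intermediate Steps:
t(l, g) = 0
S(H, z) = 60 (S(H, z) = -3 + 63 = 60)
2427 + S(t(3 - 1*(-2), 0), 8) = 2427 + 60 = 2487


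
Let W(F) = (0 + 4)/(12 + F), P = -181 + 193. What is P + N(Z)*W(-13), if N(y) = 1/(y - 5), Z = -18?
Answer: 280/23 ≈ 12.174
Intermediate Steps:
P = 12
N(y) = 1/(-5 + y)
W(F) = 4/(12 + F)
P + N(Z)*W(-13) = 12 + (4/(12 - 13))/(-5 - 18) = 12 + (4/(-1))/(-23) = 12 - 4*(-1)/23 = 12 - 1/23*(-4) = 12 + 4/23 = 280/23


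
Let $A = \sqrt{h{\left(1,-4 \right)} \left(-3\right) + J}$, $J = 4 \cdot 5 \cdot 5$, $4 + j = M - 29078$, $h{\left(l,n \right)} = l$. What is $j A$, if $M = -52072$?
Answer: $- 81154 \sqrt{97} \approx -7.9927 \cdot 10^{5}$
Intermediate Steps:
$j = -81154$ ($j = -4 - 81150 = -81154$)
$J = 100$ ($J = 20 \cdot 5 = 100$)
$A = \sqrt{97}$ ($A = \sqrt{1 \left(-3\right) + 100} = \sqrt{-3 + 100} = \sqrt{97} \approx 9.8489$)
$j A = - 81154 \sqrt{97}$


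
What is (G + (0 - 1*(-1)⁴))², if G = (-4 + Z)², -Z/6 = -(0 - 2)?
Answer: 65025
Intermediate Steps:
Z = -12 (Z = -(-6)*(0 - 2) = -(-6)*(-2) = -6*2 = -12)
G = 256 (G = (-4 - 12)² = (-16)² = 256)
(G + (0 - 1*(-1)⁴))² = (256 + (0 - 1*(-1)⁴))² = (256 + (0 - 1*1))² = (256 + (0 - 1))² = (256 - 1)² = 255² = 65025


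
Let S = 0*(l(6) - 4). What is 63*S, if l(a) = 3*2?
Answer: 0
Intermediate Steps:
l(a) = 6
S = 0 (S = 0*(6 - 4) = 0*2 = 0)
63*S = 63*0 = 0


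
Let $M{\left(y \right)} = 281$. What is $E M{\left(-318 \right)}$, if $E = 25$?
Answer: $7025$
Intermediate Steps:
$E M{\left(-318 \right)} = 25 \cdot 281 = 7025$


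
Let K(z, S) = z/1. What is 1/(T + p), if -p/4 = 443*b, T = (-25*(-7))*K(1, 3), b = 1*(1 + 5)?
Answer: -1/10457 ≈ -9.5630e-5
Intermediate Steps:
b = 6 (b = 1*6 = 6)
K(z, S) = z (K(z, S) = z*1 = z)
T = 175 (T = -25*(-7)*1 = 175*1 = 175)
p = -10632 (p = -1772*6 = -4*2658 = -10632)
1/(T + p) = 1/(175 - 10632) = 1/(-10457) = -1/10457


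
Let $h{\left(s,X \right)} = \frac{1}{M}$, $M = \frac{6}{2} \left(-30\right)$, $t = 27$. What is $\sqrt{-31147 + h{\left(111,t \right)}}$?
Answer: $\frac{i \sqrt{28032310}}{30} \approx 176.49 i$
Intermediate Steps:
$M = -90$ ($M = 6 \cdot \frac{1}{2} \left(-30\right) = 3 \left(-30\right) = -90$)
$h{\left(s,X \right)} = - \frac{1}{90}$ ($h{\left(s,X \right)} = \frac{1}{-90} = - \frac{1}{90}$)
$\sqrt{-31147 + h{\left(111,t \right)}} = \sqrt{-31147 - \frac{1}{90}} = \sqrt{- \frac{2803231}{90}} = \frac{i \sqrt{28032310}}{30}$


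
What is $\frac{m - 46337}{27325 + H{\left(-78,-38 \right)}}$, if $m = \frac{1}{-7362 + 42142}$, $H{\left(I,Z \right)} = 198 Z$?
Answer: $- \frac{1611600859}{688678780} \approx -2.3401$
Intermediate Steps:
$m = \frac{1}{34780} \approx 2.8752 \cdot 10^{-5}$
$\frac{m - 46337}{27325 + H{\left(-78,-38 \right)}} = \frac{\frac{1}{34780} - 46337}{27325 + 198 \left(-38\right)} = - \frac{1611600859}{34780 \left(27325 - 7524\right)} = - \frac{1611600859}{34780 \cdot 19801} = \left(- \frac{1611600859}{34780}\right) \frac{1}{19801} = - \frac{1611600859}{688678780}$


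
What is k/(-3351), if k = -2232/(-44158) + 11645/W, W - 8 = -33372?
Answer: 219875731/2468493226356 ≈ 8.9073e-5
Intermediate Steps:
W = -33364 (W = 8 - 33372 = -33364)
k = -219875731/736643756 (k = -2232/(-44158) + 11645/(-33364) = -2232*(-1/44158) + 11645*(-1/33364) = 1116/22079 - 11645/33364 = -219875731/736643756 ≈ -0.29848)
k/(-3351) = -219875731/736643756/(-3351) = -219875731/736643756*(-1/3351) = 219875731/2468493226356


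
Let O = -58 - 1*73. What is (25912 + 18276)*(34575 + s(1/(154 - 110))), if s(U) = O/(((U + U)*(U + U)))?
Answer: -1273895852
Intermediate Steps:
O = -131 (O = -58 - 73 = -131)
s(U) = -131/(4*U²) (s(U) = -131/(U + U)² = -131*1/(4*U²) = -131/(4*U²))
(25912 + 18276)*(34575 + s(1/(154 - 110))) = (25912 + 18276)*(34575 - 131*(154 - 110)²/4) = 44188*(34575 - 131/(4*(1/44)²)) = 44188*(34575 - 131/(4*44⁻²)) = 44188*(34575 - 131/4*1936) = 44188*(34575 - 63404) = 44188*(-28829) = -1273895852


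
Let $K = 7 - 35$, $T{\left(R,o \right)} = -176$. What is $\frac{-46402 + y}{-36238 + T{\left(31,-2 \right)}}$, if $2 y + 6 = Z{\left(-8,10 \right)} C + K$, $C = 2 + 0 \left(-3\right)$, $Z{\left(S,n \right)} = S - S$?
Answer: $\frac{15473}{12138} \approx 1.2748$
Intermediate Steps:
$Z{\left(S,n \right)} = 0$
$C = 2$ ($C = 2 + 0 = 2$)
$K = -28$ ($K = 7 - 35 = -28$)
$y = -17$ ($y = -3 + \frac{0 \cdot 2 - 28}{2} = -3 + \frac{0 - 28}{2} = -3 + \frac{1}{2} \left(-28\right) = -3 - 14 = -17$)
$\frac{-46402 + y}{-36238 + T{\left(31,-2 \right)}} = \frac{-46402 - 17}{-36238 - 176} = - \frac{46419}{-36414} = \left(-46419\right) \left(- \frac{1}{36414}\right) = \frac{15473}{12138}$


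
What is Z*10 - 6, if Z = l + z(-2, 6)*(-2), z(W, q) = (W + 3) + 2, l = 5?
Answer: -16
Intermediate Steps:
z(W, q) = 5 + W (z(W, q) = (3 + W) + 2 = 5 + W)
Z = -1 (Z = 5 + (5 - 2)*(-2) = 5 + 3*(-2) = 5 - 6 = -1)
Z*10 - 6 = -1*10 - 6 = -10 - 6 = -16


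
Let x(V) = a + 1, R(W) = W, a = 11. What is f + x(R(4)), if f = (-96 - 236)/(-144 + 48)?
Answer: 371/24 ≈ 15.458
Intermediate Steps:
f = 83/24 (f = -332/(-96) = -332*(-1/96) = 83/24 ≈ 3.4583)
x(V) = 12 (x(V) = 11 + 1 = 12)
f + x(R(4)) = 83/24 + 12 = 371/24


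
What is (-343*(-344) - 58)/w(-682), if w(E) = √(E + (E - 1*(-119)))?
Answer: -117934*I*√1245/1245 ≈ -3342.4*I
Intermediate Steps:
w(E) = √(119 + 2*E) (w(E) = √(E + (E + 119)) = √(E + (119 + E)) = √(119 + 2*E))
(-343*(-344) - 58)/w(-682) = (-343*(-344) - 58)/(√(119 + 2*(-682))) = (117992 - 58)/(√(119 - 1364)) = 117934/(√(-1245)) = 117934/((I*√1245)) = 117934*(-I*√1245/1245) = -117934*I*√1245/1245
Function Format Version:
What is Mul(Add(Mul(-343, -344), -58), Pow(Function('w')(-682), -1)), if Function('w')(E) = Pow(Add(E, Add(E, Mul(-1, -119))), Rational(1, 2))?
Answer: Mul(Rational(-117934, 1245), I, Pow(1245, Rational(1, 2))) ≈ Mul(-3342.4, I)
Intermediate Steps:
Function('w')(E) = Pow(Add(119, Mul(2, E)), Rational(1, 2)) (Function('w')(E) = Pow(Add(E, Add(E, 119)), Rational(1, 2)) = Pow(Add(E, Add(119, E)), Rational(1, 2)) = Pow(Add(119, Mul(2, E)), Rational(1, 2)))
Mul(Add(Mul(-343, -344), -58), Pow(Function('w')(-682), -1)) = Mul(Add(Mul(-343, -344), -58), Pow(Pow(Add(119, Mul(2, -682)), Rational(1, 2)), -1)) = Mul(Add(117992, -58), Pow(Pow(Add(119, -1364), Rational(1, 2)), -1)) = Mul(117934, Pow(Pow(-1245, Rational(1, 2)), -1)) = Mul(117934, Pow(Mul(I, Pow(1245, Rational(1, 2))), -1)) = Mul(117934, Mul(Rational(-1, 1245), I, Pow(1245, Rational(1, 2)))) = Mul(Rational(-117934, 1245), I, Pow(1245, Rational(1, 2)))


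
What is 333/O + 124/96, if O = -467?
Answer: 6485/11208 ≈ 0.57860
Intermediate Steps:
333/O + 124/96 = 333/(-467) + 124/96 = 333*(-1/467) + 124*(1/96) = -333/467 + 31/24 = 6485/11208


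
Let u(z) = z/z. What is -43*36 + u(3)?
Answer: -1547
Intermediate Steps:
u(z) = 1
-43*36 + u(3) = -43*36 + 1 = -1548 + 1 = -1547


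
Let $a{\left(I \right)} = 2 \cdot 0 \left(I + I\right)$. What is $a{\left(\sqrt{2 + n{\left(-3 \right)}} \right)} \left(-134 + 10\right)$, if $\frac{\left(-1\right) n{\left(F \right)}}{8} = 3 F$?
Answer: $0$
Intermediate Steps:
$n{\left(F \right)} = - 24 F$ ($n{\left(F \right)} = - 8 \cdot 3 F = - 24 F$)
$a{\left(I \right)} = 0$ ($a{\left(I \right)} = 2 \cdot 0 \cdot 2 I = 2 \cdot 0 = 0$)
$a{\left(\sqrt{2 + n{\left(-3 \right)}} \right)} \left(-134 + 10\right) = 0 \left(-134 + 10\right) = 0 \left(-124\right) = 0$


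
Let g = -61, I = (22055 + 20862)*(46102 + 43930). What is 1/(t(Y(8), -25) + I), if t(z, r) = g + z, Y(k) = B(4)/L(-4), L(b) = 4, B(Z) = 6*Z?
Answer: 1/3863903289 ≈ 2.5881e-10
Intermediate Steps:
I = 3863903344 (I = 42917*90032 = 3863903344)
Y(k) = 6 (Y(k) = (6*4)/4 = 24*(1/4) = 6)
t(z, r) = -61 + z
1/(t(Y(8), -25) + I) = 1/((-61 + 6) + 3863903344) = 1/(-55 + 3863903344) = 1/3863903289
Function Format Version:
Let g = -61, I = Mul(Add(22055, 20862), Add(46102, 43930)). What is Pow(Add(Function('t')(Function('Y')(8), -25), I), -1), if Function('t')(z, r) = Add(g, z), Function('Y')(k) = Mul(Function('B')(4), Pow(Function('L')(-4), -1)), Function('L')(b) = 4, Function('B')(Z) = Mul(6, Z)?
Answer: Rational(1, 3863903289) ≈ 2.5881e-10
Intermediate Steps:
I = 3863903344 (I = Mul(42917, 90032) = 3863903344)
Function('Y')(k) = 6 (Function('Y')(k) = Mul(Mul(6, 4), Pow(4, -1)) = Mul(24, Rational(1, 4)) = 6)
Function('t')(z, r) = Add(-61, z)
Pow(Add(Function('t')(Function('Y')(8), -25), I), -1) = Pow(Add(Add(-61, 6), 3863903344), -1) = Pow(Add(-55, 3863903344), -1) = Pow(3863903289, -1) = Rational(1, 3863903289)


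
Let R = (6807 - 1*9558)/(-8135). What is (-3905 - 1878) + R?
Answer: -47041954/8135 ≈ -5782.7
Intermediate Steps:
R = 2751/8135 (R = (6807 - 9558)*(-1/8135) = -2751*(-1/8135) = 2751/8135 ≈ 0.33817)
(-3905 - 1878) + R = (-3905 - 1878) + 2751/8135 = -5783 + 2751/8135 = -47041954/8135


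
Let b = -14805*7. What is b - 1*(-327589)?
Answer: 223954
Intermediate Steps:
b = -103635
b - 1*(-327589) = -103635 - 1*(-327589) = -103635 + 327589 = 223954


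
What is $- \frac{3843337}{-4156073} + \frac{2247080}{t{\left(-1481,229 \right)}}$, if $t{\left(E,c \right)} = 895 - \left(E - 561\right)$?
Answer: $\frac{850028763419}{1109671491} \approx 766.02$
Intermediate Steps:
$t{\left(E,c \right)} = 1456 - E$ ($t{\left(E,c \right)} = 895 - \left(-561 + E\right) = 1456 - E$)
$- \frac{3843337}{-4156073} + \frac{2247080}{t{\left(-1481,229 \right)}} = - \frac{3843337}{-4156073} + \frac{2247080}{1456 - -1481} = \left(-3843337\right) \left(- \frac{1}{4156073}\right) + \frac{2247080}{1456 + 1481} = \frac{3843337}{4156073} + \frac{2247080}{2937} = \frac{3843337}{4156073} + 2247080 \cdot \frac{1}{2937} = \frac{3843337}{4156073} + \frac{204280}{267} = \frac{850028763419}{1109671491}$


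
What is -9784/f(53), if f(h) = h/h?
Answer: -9784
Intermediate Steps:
f(h) = 1
-9784/f(53) = -9784/1 = -9784*1 = -9784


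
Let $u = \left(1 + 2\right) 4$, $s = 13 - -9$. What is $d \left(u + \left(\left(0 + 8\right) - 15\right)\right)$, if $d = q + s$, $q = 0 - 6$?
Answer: $80$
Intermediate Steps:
$s = 22$ ($s = 13 + 9 = 22$)
$q = -6$
$u = 12$ ($u = 3 \cdot 4 = 12$)
$d = 16$ ($d = -6 + 22 = 16$)
$d \left(u + \left(\left(0 + 8\right) - 15\right)\right) = 16 \left(12 + \left(\left(0 + 8\right) - 15\right)\right) = 16 \left(12 + \left(8 - 15\right)\right) = 16 \left(12 - 7\right) = 16 \cdot 5 = 80$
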